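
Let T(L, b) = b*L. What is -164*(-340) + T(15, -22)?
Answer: 55430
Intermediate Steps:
T(L, b) = L*b
-164*(-340) + T(15, -22) = -164*(-340) + 15*(-22) = 55760 - 330 = 55430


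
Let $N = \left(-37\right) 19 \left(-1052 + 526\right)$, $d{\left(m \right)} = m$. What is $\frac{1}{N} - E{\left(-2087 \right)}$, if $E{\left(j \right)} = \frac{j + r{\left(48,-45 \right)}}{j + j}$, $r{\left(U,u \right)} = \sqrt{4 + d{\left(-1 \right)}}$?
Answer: $- \frac{92444}{184889} + \frac{\sqrt{3}}{4174} \approx -0.49958$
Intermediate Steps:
$r{\left(U,u \right)} = \sqrt{3}$ ($r{\left(U,u \right)} = \sqrt{4 - 1} = \sqrt{3}$)
$E{\left(j \right)} = \frac{j + \sqrt{3}}{2 j}$ ($E{\left(j \right)} = \frac{j + \sqrt{3}}{j + j} = \frac{j + \sqrt{3}}{2 j}$)
$N = 369778$ ($N = \left(-703\right) \left(-526\right) = 369778$)
$\frac{1}{N} - E{\left(-2087 \right)} = \frac{1}{369778} - \frac{-2087 + \sqrt{3}}{2 \left(-2087\right)} = \frac{1}{369778} - \frac{1}{2} \left(- \frac{1}{2087}\right) \left(-2087 + \sqrt{3}\right) = \frac{1}{369778} - \left(\frac{1}{2} - \frac{\sqrt{3}}{4174}\right) = - \frac{92444}{184889} + \frac{\sqrt{3}}{4174}$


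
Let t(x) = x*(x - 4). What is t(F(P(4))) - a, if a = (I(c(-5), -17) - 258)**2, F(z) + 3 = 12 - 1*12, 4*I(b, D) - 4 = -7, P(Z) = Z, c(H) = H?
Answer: -1070889/16 ≈ -66931.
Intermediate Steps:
I(b, D) = -3/4 (I(b, D) = 1 + (1/4)*(-7) = 1 - 7/4 = -3/4)
F(z) = -3 (F(z) = -3 + (12 - 1*12) = -3 + (12 - 12) = -3 + 0 = -3)
a = 1071225/16 (a = (-3/4 - 258)**2 = (-1035/4)**2 = 1071225/16 ≈ 66952.)
t(x) = x*(-4 + x)
t(F(P(4))) - a = -3*(-4 - 3) - 1*1071225/16 = -3*(-7) - 1071225/16 = 21 - 1071225/16 = -1070889/16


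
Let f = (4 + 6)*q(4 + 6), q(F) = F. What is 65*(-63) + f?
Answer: -3995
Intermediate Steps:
f = 100 (f = (4 + 6)*(4 + 6) = 10*10 = 100)
65*(-63) + f = 65*(-63) + 100 = -4095 + 100 = -3995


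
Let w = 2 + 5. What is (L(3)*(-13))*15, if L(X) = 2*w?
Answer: -2730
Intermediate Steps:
w = 7
L(X) = 14 (L(X) = 2*7 = 14)
(L(3)*(-13))*15 = (14*(-13))*15 = -182*15 = -2730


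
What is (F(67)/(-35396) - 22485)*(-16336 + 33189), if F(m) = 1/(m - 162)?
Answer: -67064748990013/176980 ≈ -3.7894e+8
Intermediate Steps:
F(m) = 1/(-162 + m)
(F(67)/(-35396) - 22485)*(-16336 + 33189) = (1/((-162 + 67)*(-35396)) - 22485)*(-16336 + 33189) = (-1/35396/(-95) - 22485)*16853 = (-1/95*(-1/35396) - 22485)*16853 = (1/3362620 - 22485)*16853 = -75608510699/3362620*16853 = -67064748990013/176980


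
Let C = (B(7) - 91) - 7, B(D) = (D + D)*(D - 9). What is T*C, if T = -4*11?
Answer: 5544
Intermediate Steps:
B(D) = 2*D*(-9 + D) (B(D) = (2*D)*(-9 + D) = 2*D*(-9 + D))
C = -126 (C = (2*7*(-9 + 7) - 91) - 7 = (2*7*(-2) - 91) - 7 = (-28 - 91) - 7 = -119 - 7 = -126)
T = -44
T*C = -44*(-126) = 5544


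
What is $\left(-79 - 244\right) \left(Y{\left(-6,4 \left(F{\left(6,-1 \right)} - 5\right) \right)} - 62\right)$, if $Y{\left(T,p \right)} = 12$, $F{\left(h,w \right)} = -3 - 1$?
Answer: $16150$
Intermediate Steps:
$F{\left(h,w \right)} = -4$
$\left(-79 - 244\right) \left(Y{\left(-6,4 \left(F{\left(6,-1 \right)} - 5\right) \right)} - 62\right) = \left(-79 - 244\right) \left(12 - 62\right) = \left(-323\right) \left(-50\right) = 16150$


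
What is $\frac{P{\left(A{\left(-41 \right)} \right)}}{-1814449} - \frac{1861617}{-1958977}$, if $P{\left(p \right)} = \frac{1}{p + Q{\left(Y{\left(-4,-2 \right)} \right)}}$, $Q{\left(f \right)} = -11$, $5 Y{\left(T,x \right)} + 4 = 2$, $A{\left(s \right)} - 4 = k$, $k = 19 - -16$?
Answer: $\frac{94578652953947}{99524988042844} \approx 0.9503$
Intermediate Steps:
$k = 35$ ($k = 19 + 16 = 35$)
$A{\left(s \right)} = 39$ ($A{\left(s \right)} = 4 + 35 = 39$)
$Y{\left(T,x \right)} = - \frac{2}{5}$ ($Y{\left(T,x \right)} = - \frac{4}{5} + \frac{1}{5} \cdot 2 = - \frac{4}{5} + \frac{2}{5} = - \frac{2}{5}$)
$P{\left(p \right)} = \frac{1}{-11 + p}$ ($P{\left(p \right)} = \frac{1}{p - 11} = \frac{1}{-11 + p}$)
$\frac{P{\left(A{\left(-41 \right)} \right)}}{-1814449} - \frac{1861617}{-1958977} = \frac{1}{\left(-11 + 39\right) \left(-1814449\right)} - \frac{1861617}{-1958977} = \frac{1}{28} \left(- \frac{1}{1814449}\right) - - \frac{1861617}{1958977} = \frac{1}{28} \left(- \frac{1}{1814449}\right) + \frac{1861617}{1958977} = - \frac{1}{50804572} + \frac{1861617}{1958977} = \frac{94578652953947}{99524988042844}$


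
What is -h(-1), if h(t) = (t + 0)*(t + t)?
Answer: -2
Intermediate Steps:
h(t) = 2*t**2 (h(t) = t*(2*t) = 2*t**2)
-h(-1) = -2*(-1)**2 = -2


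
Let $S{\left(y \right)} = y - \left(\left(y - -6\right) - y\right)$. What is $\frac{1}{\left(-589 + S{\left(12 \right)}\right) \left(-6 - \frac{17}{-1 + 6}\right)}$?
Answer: $\frac{5}{27401} \approx 0.00018247$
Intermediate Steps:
$S{\left(y \right)} = -6 + y$ ($S{\left(y \right)} = y - \left(\left(y + 6\right) - y\right) = y - \left(\left(6 + y\right) - y\right) = y - 6 = -6 + y$)
$\frac{1}{\left(-589 + S{\left(12 \right)}\right) \left(-6 - \frac{17}{-1 + 6}\right)} = \frac{1}{\left(-589 + \left(-6 + 12\right)\right) \left(-6 - \frac{17}{-1 + 6}\right)} = \frac{1}{\left(-589 + 6\right) \left(-6 - \frac{17}{5}\right)} = \frac{1}{\left(-583\right) \left(-6 - \frac{17}{5}\right)} = \frac{1}{\left(-583\right) \left(- \frac{47}{5}\right)} = \frac{1}{\frac{27401}{5}} = \frac{5}{27401}$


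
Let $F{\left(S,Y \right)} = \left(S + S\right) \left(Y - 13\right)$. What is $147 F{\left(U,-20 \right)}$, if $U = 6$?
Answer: $-58212$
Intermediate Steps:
$F{\left(S,Y \right)} = 2 S \left(-13 + Y\right)$
$147 F{\left(U,-20 \right)} = 147 \cdot 2 \cdot 6 \left(-13 - 20\right) = 147 \cdot 2 \cdot 6 \left(-33\right) = 147 \left(-396\right) = -58212$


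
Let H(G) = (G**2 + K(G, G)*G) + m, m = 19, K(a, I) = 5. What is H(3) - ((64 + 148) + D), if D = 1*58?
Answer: -227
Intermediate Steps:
D = 58
H(G) = 19 + G**2 + 5*G (H(G) = (G**2 + 5*G) + 19 = 19 + G**2 + 5*G)
H(3) - ((64 + 148) + D) = (19 + 3**2 + 5*3) - ((64 + 148) + 58) = (19 + 9 + 15) - (212 + 58) = 43 - 1*270 = 43 - 270 = -227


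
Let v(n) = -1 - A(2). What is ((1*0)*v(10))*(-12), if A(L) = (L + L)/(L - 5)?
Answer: 0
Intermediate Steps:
A(L) = 2*L/(-5 + L) (A(L) = (2*L)/(-5 + L) = 2*L/(-5 + L))
v(n) = 1/3 (v(n) = -1 - 2*2/(-5 + 2) = -1 - 2*2/(-3) = -1 - 2*2*(-1)/3 = -1 - 1*(-4/3) = -1 + 4/3 = 1/3)
((1*0)*v(10))*(-12) = ((1*0)*(1/3))*(-12) = (0*(1/3))*(-12) = 0*(-12) = 0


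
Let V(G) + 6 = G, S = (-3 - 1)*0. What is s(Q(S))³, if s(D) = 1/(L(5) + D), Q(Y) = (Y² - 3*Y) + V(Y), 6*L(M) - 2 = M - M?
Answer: -27/4913 ≈ -0.0054956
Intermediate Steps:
S = 0 (S = -4*0 = 0)
L(M) = ⅓ (L(M) = ⅓ + (M - M)/6 = ⅓ + (⅙)*0 = ⅓ + 0 = ⅓)
V(G) = -6 + G
Q(Y) = -6 + Y² - 2*Y (Q(Y) = (Y² - 3*Y) + (-6 + Y) = -6 + Y² - 2*Y)
s(D) = 1/(⅓ + D)
s(Q(S))³ = (3/(1 + 3*(-6 + 0² - 2*0)))³ = (3/(1 + 3*(-6 + 0 + 0)))³ = (3/(1 + 3*(-6)))³ = (3/(1 - 18))³ = (3/(-17))³ = (3*(-1/17))³ = (-3/17)³ = -27/4913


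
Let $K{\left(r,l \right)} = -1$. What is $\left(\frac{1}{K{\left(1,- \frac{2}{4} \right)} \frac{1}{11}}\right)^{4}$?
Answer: $14641$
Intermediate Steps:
$\left(\frac{1}{K{\left(1,- \frac{2}{4} \right)} \frac{1}{11}}\right)^{4} = \left(\frac{1}{\left(-1\right) \frac{1}{11}}\right)^{4} = \left(\frac{1}{- \frac{1}{11}}\right)^{4} = \left(-11\right)^{4} = 14641$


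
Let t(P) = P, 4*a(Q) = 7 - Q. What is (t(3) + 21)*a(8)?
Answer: -6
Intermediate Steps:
a(Q) = 7/4 - Q/4 (a(Q) = (7 - Q)/4 = 7/4 - Q/4)
(t(3) + 21)*a(8) = (3 + 21)*(7/4 - ¼*8) = 24*(7/4 - 2) = 24*(-¼) = -6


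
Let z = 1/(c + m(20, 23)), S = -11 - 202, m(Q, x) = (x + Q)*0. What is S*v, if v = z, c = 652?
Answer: -213/652 ≈ -0.32669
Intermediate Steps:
m(Q, x) = 0 (m(Q, x) = (Q + x)*0 = 0)
S = -213
z = 1/652 (z = 1/(652 + 0) = 1/652 ≈ 0.0015337)
v = 1/652 ≈ 0.0015337
S*v = -213*1/652 = -213/652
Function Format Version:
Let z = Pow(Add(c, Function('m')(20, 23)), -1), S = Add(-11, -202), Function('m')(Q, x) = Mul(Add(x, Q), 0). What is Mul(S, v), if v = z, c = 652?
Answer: Rational(-213, 652) ≈ -0.32669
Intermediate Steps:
Function('m')(Q, x) = 0 (Function('m')(Q, x) = Mul(Add(Q, x), 0) = 0)
S = -213
z = Rational(1, 652) (z = Pow(Add(652, 0), -1) = Pow(652, -1) = Rational(1, 652) ≈ 0.0015337)
v = Rational(1, 652) ≈ 0.0015337
Mul(S, v) = Mul(-213, Rational(1, 652)) = Rational(-213, 652)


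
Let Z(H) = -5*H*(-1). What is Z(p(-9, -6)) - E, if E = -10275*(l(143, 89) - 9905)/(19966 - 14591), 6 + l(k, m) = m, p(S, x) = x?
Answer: -4043292/215 ≈ -18806.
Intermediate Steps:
Z(H) = 5*H
l(k, m) = -6 + m
E = 4036842/215 (E = -10275*((-6 + 89) - 9905)/(19966 - 14591) = -10275/(5375/(83 - 9905)) = -10275/(5375/(-9822)) = -10275/(5375*(-1/9822)) = -10275/(-5375/9822) = -10275*(-9822/5375) = 4036842/215 ≈ 18776.)
Z(p(-9, -6)) - E = 5*(-6) - 1*4036842/215 = -30 - 4036842/215 = -4043292/215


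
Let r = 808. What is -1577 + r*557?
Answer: 448479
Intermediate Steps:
-1577 + r*557 = -1577 + 808*557 = -1577 + 450056 = 448479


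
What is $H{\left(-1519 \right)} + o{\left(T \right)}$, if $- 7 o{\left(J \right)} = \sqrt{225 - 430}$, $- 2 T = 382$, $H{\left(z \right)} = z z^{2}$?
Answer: $-3504881359 - \frac{i \sqrt{205}}{7} \approx -3.5049 \cdot 10^{9} - 2.0454 i$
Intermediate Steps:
$H{\left(z \right)} = z^{3}$
$T = -191$ ($T = \left(- \frac{1}{2}\right) 382 = -191$)
$o{\left(J \right)} = - \frac{i \sqrt{205}}{7}$ ($o{\left(J \right)} = - \frac{\sqrt{225 - 430}}{7} = - \frac{\sqrt{-205}}{7} = - \frac{i \sqrt{205}}{7}$)
$H{\left(-1519 \right)} + o{\left(T \right)} = \left(-1519\right)^{3} - \frac{i \sqrt{205}}{7} = -3504881359 - \frac{i \sqrt{205}}{7}$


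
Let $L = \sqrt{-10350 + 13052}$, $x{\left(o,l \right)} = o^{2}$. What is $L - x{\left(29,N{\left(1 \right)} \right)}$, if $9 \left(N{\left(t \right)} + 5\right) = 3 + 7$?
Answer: $-841 + \sqrt{2702} \approx -789.02$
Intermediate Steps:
$N{\left(t \right)} = - \frac{35}{9}$ ($N{\left(t \right)} = -5 + \frac{3 + 7}{9} = -5 + \frac{1}{9} \cdot 10 = -5 + \frac{10}{9} = - \frac{35}{9}$)
$L = \sqrt{2702} \approx 51.981$
$L - x{\left(29,N{\left(1 \right)} \right)} = \sqrt{2702} - 29^{2} = \sqrt{2702} - 841 = -841 + \sqrt{2702}$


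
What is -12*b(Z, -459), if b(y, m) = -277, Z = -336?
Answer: 3324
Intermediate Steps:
-12*b(Z, -459) = -12*(-277) = 3324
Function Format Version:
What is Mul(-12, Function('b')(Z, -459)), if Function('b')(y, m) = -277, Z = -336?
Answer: 3324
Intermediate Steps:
Mul(-12, Function('b')(Z, -459)) = Mul(-12, -277) = 3324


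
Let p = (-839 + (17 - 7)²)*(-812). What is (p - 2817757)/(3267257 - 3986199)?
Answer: 2217689/718942 ≈ 3.0847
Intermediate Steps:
p = 600068 (p = (-839 + 10²)*(-812) = (-839 + 100)*(-812) = -739*(-812) = 600068)
(p - 2817757)/(3267257 - 3986199) = (600068 - 2817757)/(3267257 - 3986199) = -2217689/(-718942) = -2217689*(-1/718942) = 2217689/718942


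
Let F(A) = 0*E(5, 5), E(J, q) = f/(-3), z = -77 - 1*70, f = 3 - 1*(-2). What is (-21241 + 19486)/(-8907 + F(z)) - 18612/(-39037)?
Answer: 78095673/115900853 ≈ 0.67381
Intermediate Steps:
f = 5 (f = 3 + 2 = 5)
z = -147 (z = -77 - 70 = -147)
E(J, q) = -5/3 (E(J, q) = 5/(-3) = 5*(-1/3) = -5/3)
F(A) = 0 (F(A) = 0*(-5/3) = 0)
(-21241 + 19486)/(-8907 + F(z)) - 18612/(-39037) = (-21241 + 19486)/(-8907 + 0) - 18612/(-39037) = -1755/(-8907) - 18612*(-1)/39037 = -1755*(-1/8907) - 1*(-18612/39037) = 585/2969 + 18612/39037 = 78095673/115900853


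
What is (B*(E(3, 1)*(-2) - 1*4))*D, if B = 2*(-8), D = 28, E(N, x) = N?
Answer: 4480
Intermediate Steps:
B = -16
(B*(E(3, 1)*(-2) - 1*4))*D = -16*(3*(-2) - 1*4)*28 = -16*(-6 - 4)*28 = -16*(-10)*28 = 160*28 = 4480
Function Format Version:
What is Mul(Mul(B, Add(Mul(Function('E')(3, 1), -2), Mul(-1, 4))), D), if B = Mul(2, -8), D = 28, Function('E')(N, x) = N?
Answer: 4480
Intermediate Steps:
B = -16
Mul(Mul(B, Add(Mul(Function('E')(3, 1), -2), Mul(-1, 4))), D) = Mul(Mul(-16, Add(Mul(3, -2), Mul(-1, 4))), 28) = Mul(Mul(-16, Add(-6, -4)), 28) = Mul(Mul(-16, -10), 28) = Mul(160, 28) = 4480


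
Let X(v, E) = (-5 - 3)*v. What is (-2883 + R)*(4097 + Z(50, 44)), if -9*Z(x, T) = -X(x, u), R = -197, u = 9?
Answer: -112336840/9 ≈ -1.2482e+7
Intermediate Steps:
X(v, E) = -8*v
Z(x, T) = -8*x/9 (Z(x, T) = -(-1)*(-8*x)/9 = -8*x/9)
(-2883 + R)*(4097 + Z(50, 44)) = (-2883 - 197)*(4097 - 8/9*50) = -3080*(4097 - 400/9) = -3080*36473/9 = -112336840/9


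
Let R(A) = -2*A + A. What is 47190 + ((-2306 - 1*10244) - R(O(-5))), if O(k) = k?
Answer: 34635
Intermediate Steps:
R(A) = -A
47190 + ((-2306 - 1*10244) - R(O(-5))) = 47190 + ((-2306 - 1*10244) - (-1)*(-5)) = 47190 + ((-2306 - 10244) - 1*5) = 47190 + (-12550 - 5) = 47190 - 12555 = 34635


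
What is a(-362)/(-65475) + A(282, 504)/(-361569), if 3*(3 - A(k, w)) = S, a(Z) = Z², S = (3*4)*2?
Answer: -15793706887/7891243425 ≈ -2.0014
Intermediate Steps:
S = 24 (S = 12*2 = 24)
A(k, w) = -5 (A(k, w) = 3 - ⅓*24 = 3 - 8 = -5)
a(-362)/(-65475) + A(282, 504)/(-361569) = (-362)²/(-65475) - 5/(-361569) = 131044*(-1/65475) - 5*(-1/361569) = -131044/65475 + 5/361569 = -15793706887/7891243425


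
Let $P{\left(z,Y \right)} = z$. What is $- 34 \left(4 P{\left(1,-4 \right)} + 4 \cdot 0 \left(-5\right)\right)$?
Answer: $-136$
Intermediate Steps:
$- 34 \left(4 P{\left(1,-4 \right)} + 4 \cdot 0 \left(-5\right)\right) = - 34 \left(4 \cdot 1 + 4 \cdot 0 \left(-5\right)\right) = - 34 \left(4 + 0 \left(-5\right)\right) = - 34 \left(4 + 0\right) = \left(-34\right) 4 = -136$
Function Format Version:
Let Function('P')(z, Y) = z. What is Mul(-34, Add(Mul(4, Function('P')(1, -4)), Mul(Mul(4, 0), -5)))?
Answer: -136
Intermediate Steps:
Mul(-34, Add(Mul(4, Function('P')(1, -4)), Mul(Mul(4, 0), -5))) = Mul(-34, Add(Mul(4, 1), Mul(Mul(4, 0), -5))) = Mul(-34, Add(4, Mul(0, -5))) = Mul(-34, Add(4, 0)) = Mul(-34, 4) = -136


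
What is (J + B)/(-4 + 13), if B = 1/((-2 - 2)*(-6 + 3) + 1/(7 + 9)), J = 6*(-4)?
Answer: -4616/1737 ≈ -2.6575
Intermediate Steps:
J = -24
B = 16/193 (B = 1/(-4*(-3) + 1/16) = 1/(12 + 1/16) = 1/(193/16) = 16/193 ≈ 0.082902)
(J + B)/(-4 + 13) = (-24 + 16/193)/(-4 + 13) = -4616/193/9 = -4616/193*⅑ = -4616/1737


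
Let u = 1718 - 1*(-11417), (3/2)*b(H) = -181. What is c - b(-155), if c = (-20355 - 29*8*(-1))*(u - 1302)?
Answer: -714346015/3 ≈ -2.3812e+8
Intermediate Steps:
b(H) = -362/3 (b(H) = (⅔)*(-181) = -362/3)
u = 13135 (u = 1718 + 11417 = 13135)
c = -238115459 (c = (-20355 - 29*8*(-1))*(13135 - 1302) = (-20355 - 232*(-1))*11833 = (-20355 + 232)*11833 = -20123*11833 = -238115459)
c - b(-155) = -238115459 - 1*(-362/3) = -238115459 + 362/3 = -714346015/3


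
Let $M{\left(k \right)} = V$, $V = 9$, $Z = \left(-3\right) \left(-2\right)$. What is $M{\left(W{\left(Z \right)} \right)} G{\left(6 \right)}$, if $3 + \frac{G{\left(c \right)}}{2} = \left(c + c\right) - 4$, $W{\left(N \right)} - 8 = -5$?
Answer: $90$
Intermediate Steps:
$Z = 6$
$W{\left(N \right)} = 3$ ($W{\left(N \right)} = 8 - 5 = 3$)
$M{\left(k \right)} = 9$
$G{\left(c \right)} = -14 + 4 c$ ($G{\left(c \right)} = -6 + 2 \left(\left(c + c\right) - 4\right) = -6 + 2 \left(2 c - 4\right) = -6 + 2 \left(-4 + 2 c\right) = -6 + \left(-8 + 4 c\right) = -14 + 4 c$)
$M{\left(W{\left(Z \right)} \right)} G{\left(6 \right)} = 9 \left(-14 + 4 \cdot 6\right) = 9 \left(-14 + 24\right) = 9 \cdot 10 = 90$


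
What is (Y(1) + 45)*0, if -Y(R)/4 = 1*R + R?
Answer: 0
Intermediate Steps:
Y(R) = -8*R (Y(R) = -4*(1*R + R) = -4*(R + R) = -8*R)
(Y(1) + 45)*0 = (-8*1 + 45)*0 = (-8 + 45)*0 = 37*0 = 0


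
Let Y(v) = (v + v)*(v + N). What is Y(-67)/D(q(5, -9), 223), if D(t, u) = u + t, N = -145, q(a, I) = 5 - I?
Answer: 28408/237 ≈ 119.86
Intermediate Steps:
Y(v) = 2*v*(-145 + v) (Y(v) = (v + v)*(v - 145) = (2*v)*(-145 + v) = 2*v*(-145 + v))
D(t, u) = t + u
Y(-67)/D(q(5, -9), 223) = (2*(-67)*(-145 - 67))/((5 - 1*(-9)) + 223) = (2*(-67)*(-212))/((5 + 9) + 223) = 28408/(14 + 223) = 28408/237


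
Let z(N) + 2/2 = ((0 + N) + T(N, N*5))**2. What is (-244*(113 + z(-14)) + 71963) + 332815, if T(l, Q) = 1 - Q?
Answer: -415306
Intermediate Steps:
z(N) = -1 + (1 - 4*N)**2 (z(N) = -1 + ((0 + N) + (1 - N*5))**2 = -1 + (N + (1 - 5*N))**2 = -1 + (1 - 4*N)**2)
(-244*(113 + z(-14)) + 71963) + 332815 = (-244*(113 + (-1 + (-1 + 4*(-14))**2)) + 71963) + 332815 = (-244*(113 + (-1 + (-1 - 56)**2)) + 71963) + 332815 = (-244*(113 + (-1 + (-57)**2)) + 71963) + 332815 = (-244*(113 + (-1 + 3249)) + 71963) + 332815 = (-244*(113 + 3248) + 71963) + 332815 = (-244*3361 + 71963) + 332815 = (-820084 + 71963) + 332815 = -748121 + 332815 = -415306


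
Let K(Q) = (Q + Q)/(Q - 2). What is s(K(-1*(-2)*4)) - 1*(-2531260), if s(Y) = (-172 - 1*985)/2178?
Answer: 5513083123/2178 ≈ 2.5313e+6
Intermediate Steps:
K(Q) = 2*Q/(-2 + Q) (K(Q) = (2*Q)/(-2 + Q) = 2*Q/(-2 + Q))
s(Y) = -1157/2178 (s(Y) = (-172 - 985)*(1/2178) = -1157*1/2178 = -1157/2178)
s(K(-1*(-2)*4)) - 1*(-2531260) = -1157/2178 - 1*(-2531260) = -1157/2178 + 2531260 = 5513083123/2178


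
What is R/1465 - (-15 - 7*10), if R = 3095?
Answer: 25524/293 ≈ 87.113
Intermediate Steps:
R/1465 - (-15 - 7*10) = 3095/1465 - (-15 - 7*10) = 3095*(1/1465) - (-15 - 70) = 619/293 - 1*(-85) = 619/293 + 85 = 25524/293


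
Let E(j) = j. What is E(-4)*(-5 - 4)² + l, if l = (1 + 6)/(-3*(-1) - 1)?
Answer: -641/2 ≈ -320.50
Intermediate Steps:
l = 7/2 (l = 7/(3 - 1) = 7/2 ≈ 3.5000)
E(-4)*(-5 - 4)² + l = -4*(-5 - 4)² + 7/2 = -4*(-9)² + 7/2 = -4*81 + 7/2 = -324 + 7/2 = -641/2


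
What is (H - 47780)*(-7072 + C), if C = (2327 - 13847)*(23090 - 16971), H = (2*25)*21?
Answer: 3294369296960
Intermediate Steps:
H = 1050 (H = 50*21 = 1050)
C = -70490880 (C = -11520*6119 = -70490880)
(H - 47780)*(-7072 + C) = (1050 - 47780)*(-7072 - 70490880) = -46730*(-70497952) = 3294369296960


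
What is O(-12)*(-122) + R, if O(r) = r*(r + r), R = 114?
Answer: -35022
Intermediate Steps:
O(r) = 2*r² (O(r) = r*(2*r) = 2*r²)
O(-12)*(-122) + R = (2*(-12)²)*(-122) + 114 = (2*144)*(-122) + 114 = 288*(-122) + 114 = -35136 + 114 = -35022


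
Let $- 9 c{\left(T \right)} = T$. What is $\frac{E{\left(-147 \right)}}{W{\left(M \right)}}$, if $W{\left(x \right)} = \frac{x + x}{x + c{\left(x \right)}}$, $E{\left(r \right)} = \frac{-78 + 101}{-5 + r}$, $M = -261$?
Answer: $- \frac{23}{342} \approx -0.067251$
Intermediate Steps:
$c{\left(T \right)} = - \frac{T}{9}$
$E{\left(r \right)} = \frac{23}{-5 + r}$
$W{\left(x \right)} = \frac{9}{4}$ ($W{\left(x \right)} = \frac{x + x}{x - \frac{x}{9}} = \frac{2 x}{\frac{8}{9} x} = 2 x \frac{9}{8 x} = \frac{9}{4}$)
$\frac{E{\left(-147 \right)}}{W{\left(M \right)}} = \frac{23 \frac{1}{-5 - 147}}{\frac{9}{4}} = \frac{23}{-152} \cdot \frac{4}{9} = 23 \left(- \frac{1}{152}\right) \frac{4}{9} = \left(- \frac{23}{152}\right) \frac{4}{9} = - \frac{23}{342}$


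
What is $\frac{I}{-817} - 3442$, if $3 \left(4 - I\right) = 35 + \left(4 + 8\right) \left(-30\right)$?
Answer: $- \frac{8436679}{2451} \approx -3442.1$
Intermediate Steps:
$I = \frac{337}{3}$ ($I = 4 - \frac{35 + \left(4 + 8\right) \left(-30\right)}{3} = 4 - \frac{35 + 12 \left(-30\right)}{3} = 4 - \frac{35 - 360}{3} = 4 - - \frac{325}{3} = 4 + \frac{325}{3} = \frac{337}{3} \approx 112.33$)
$\frac{I}{-817} - 3442 = \frac{337}{3 \left(-817\right)} - 3442 = \frac{337}{3} \left(- \frac{1}{817}\right) - 3442 = - \frac{337}{2451} - 3442 = - \frac{8436679}{2451}$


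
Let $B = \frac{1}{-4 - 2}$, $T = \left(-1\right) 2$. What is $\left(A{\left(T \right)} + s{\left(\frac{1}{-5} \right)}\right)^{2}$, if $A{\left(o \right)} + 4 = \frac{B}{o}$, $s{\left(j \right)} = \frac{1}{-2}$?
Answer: $\frac{2809}{144} \approx 19.507$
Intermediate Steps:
$s{\left(j \right)} = - \frac{1}{2}$
$T = -2$
$B = - \frac{1}{6}$ ($B = \frac{1}{-6} = - \frac{1}{6} \approx -0.16667$)
$A{\left(o \right)} = -4 - \frac{1}{6 o}$
$\left(A{\left(T \right)} + s{\left(\frac{1}{-5} \right)}\right)^{2} = \left(\left(-4 - \frac{1}{6 \left(-2\right)}\right) - \frac{1}{2}\right)^{2} = \left(\left(-4 - - \frac{1}{12}\right) - \frac{1}{2}\right)^{2} = \left(\left(-4 + \frac{1}{12}\right) - \frac{1}{2}\right)^{2} = \left(- \frac{47}{12} - \frac{1}{2}\right)^{2} = \left(- \frac{53}{12}\right)^{2} = \frac{2809}{144}$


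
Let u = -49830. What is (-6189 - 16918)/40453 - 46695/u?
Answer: 638555/1745258 ≈ 0.36588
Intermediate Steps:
(-6189 - 16918)/40453 - 46695/u = (-6189 - 16918)/40453 - 46695/(-49830) = -23107*1/40453 - 46695*(-1/49830) = -3301/5779 + 283/302 = 638555/1745258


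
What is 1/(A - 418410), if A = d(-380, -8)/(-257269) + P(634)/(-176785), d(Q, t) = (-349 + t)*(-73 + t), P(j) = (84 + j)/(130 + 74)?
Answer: -4639092616830/1941043263333568061 ≈ -2.3900e-6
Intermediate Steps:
P(j) = 7/17 + j/204 (P(j) = (84 + j)/204 = (84 + j)*(1/204) = 7/17 + j/204)
A = -521525727761/4639092616830 (A = (25477 + (-8)² - 422*(-8))/(-257269) + (7/17 + (1/204)*634)/(-176785) = (25477 + 64 + 3376)*(-1/257269) + (7/17 + 317/102)*(-1/176785) = 28917*(-1/257269) + (359/102)*(-1/176785) = -28917/257269 - 359/18032070 = -521525727761/4639092616830 ≈ -0.11242)
1/(A - 418410) = 1/(-521525727761/4639092616830 - 418410) = 1/(-1941043263333568061/4639092616830) = -4639092616830/1941043263333568061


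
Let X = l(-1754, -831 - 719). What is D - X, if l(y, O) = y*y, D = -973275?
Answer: -4049791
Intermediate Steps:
l(y, O) = y**2
X = 3076516 (X = (-1754)**2 = 3076516)
D - X = -973275 - 1*3076516 = -973275 - 3076516 = -4049791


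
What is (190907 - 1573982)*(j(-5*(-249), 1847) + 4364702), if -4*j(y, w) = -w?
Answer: -24149395414125/4 ≈ -6.0373e+12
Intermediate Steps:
j(y, w) = w/4 (j(y, w) = -(-1)*w/4 = w/4)
(190907 - 1573982)*(j(-5*(-249), 1847) + 4364702) = (190907 - 1573982)*((1/4)*1847 + 4364702) = -1383075*(1847/4 + 4364702) = -1383075*17460655/4 = -24149395414125/4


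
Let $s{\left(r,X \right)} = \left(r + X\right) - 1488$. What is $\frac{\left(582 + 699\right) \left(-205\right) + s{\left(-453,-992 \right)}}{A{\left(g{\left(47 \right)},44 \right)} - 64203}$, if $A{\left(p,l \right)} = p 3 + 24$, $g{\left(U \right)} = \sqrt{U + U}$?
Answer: $\frac{1893551478}{457660355} + \frac{265538 \sqrt{94}}{1372981065} \approx 4.1393$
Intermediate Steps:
$s{\left(r,X \right)} = -1488 + X + r$ ($s{\left(r,X \right)} = \left(X + r\right) - 1488 = -1488 + X + r$)
$g{\left(U \right)} = \sqrt{2} \sqrt{U}$ ($g{\left(U \right)} = \sqrt{2 U} = \sqrt{2} \sqrt{U}$)
$A{\left(p,l \right)} = 24 + 3 p$ ($A{\left(p,l \right)} = 3 p + 24 = 24 + 3 p$)
$\frac{\left(582 + 699\right) \left(-205\right) + s{\left(-453,-992 \right)}}{A{\left(g{\left(47 \right)},44 \right)} - 64203} = \frac{\left(582 + 699\right) \left(-205\right) - 2933}{\left(24 + 3 \sqrt{2} \sqrt{47}\right) - 64203} = \frac{1281 \left(-205\right) - 2933}{\left(24 + 3 \sqrt{94}\right) - 64203} = \frac{-262605 - 2933}{-64179 + 3 \sqrt{94}} = - \frac{265538}{-64179 + 3 \sqrt{94}}$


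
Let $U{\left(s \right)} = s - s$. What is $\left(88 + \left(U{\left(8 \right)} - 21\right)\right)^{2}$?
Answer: $4489$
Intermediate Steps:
$U{\left(s \right)} = 0$
$\left(88 + \left(U{\left(8 \right)} - 21\right)\right)^{2} = \left(88 + \left(0 - 21\right)\right)^{2} = \left(88 - 21\right)^{2} = 67^{2} = 4489$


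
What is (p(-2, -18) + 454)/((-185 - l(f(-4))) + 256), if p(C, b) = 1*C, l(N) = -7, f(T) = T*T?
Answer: 226/39 ≈ 5.7949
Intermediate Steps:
f(T) = T²
p(C, b) = C
(p(-2, -18) + 454)/((-185 - l(f(-4))) + 256) = (-2 + 454)/((-185 - 1*(-7)) + 256) = 452/((-185 + 7) + 256) = 452/(-178 + 256) = 452/78 = 452*(1/78) = 226/39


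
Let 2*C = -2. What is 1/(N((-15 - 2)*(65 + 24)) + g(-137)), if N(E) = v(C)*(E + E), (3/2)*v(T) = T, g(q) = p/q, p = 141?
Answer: 411/828701 ≈ 0.00049596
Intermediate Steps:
g(q) = 141/q
C = -1 (C = (1/2)*(-2) = -1)
v(T) = 2*T/3
N(E) = -4*E/3 (N(E) = ((2/3)*(-1))*(E + E) = -4*E/3)
1/(N((-15 - 2)*(65 + 24)) + g(-137)) = 1/(-4*(-15 - 2)*(65 + 24)/3 + 141/(-137)) = 1/(-(-68)*89/3 + 141*(-1/137)) = 1/(-4/3*(-1513) - 141/137) = 1/(6052/3 - 141/137) = 1/(828701/411) = 411/828701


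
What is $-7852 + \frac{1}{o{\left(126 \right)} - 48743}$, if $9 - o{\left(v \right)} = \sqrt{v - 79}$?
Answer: $- \frac{18648521319802}{2375002709} + \frac{\sqrt{47}}{2375002709} \approx -7852.0$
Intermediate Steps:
$o{\left(v \right)} = 9 - \sqrt{-79 + v}$ ($o{\left(v \right)} = 9 - \sqrt{v - 79} = 9 - \sqrt{-79 + v}$)
$-7852 + \frac{1}{o{\left(126 \right)} - 48743} = -7852 + \frac{1}{\left(9 - \sqrt{-79 + 126}\right) - 48743} = -7852 + \frac{1}{\left(9 - \sqrt{47}\right) - 48743} = -7852 + \frac{1}{-48734 - \sqrt{47}}$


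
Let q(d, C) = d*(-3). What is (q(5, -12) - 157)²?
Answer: 29584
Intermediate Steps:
q(d, C) = -3*d
(q(5, -12) - 157)² = (-3*5 - 157)² = (-15 - 157)² = (-172)² = 29584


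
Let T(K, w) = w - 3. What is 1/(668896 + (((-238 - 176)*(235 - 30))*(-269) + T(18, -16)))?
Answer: 1/23498907 ≈ 4.2555e-8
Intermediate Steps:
T(K, w) = -3 + w
1/(668896 + (((-238 - 176)*(235 - 30))*(-269) + T(18, -16))) = 1/(668896 + (((-238 - 176)*(235 - 30))*(-269) + (-3 - 16))) = 1/(668896 + (-414*205*(-269) - 19)) = 1/(668896 + (-84870*(-269) - 19)) = 1/(668896 + (22830030 - 19)) = 1/(668896 + 22830011) = 1/23498907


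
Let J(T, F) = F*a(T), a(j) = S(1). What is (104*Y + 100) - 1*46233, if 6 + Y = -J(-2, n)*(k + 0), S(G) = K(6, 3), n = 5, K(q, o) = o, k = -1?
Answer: -45197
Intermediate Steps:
S(G) = 3
a(j) = 3
J(T, F) = 3*F (J(T, F) = F*3 = 3*F)
Y = 9 (Y = -6 - 3*5*(-1 + 0) = -6 - 15*(-1) = -6 - 1*(-15) = -6 + 15 = 9)
(104*Y + 100) - 1*46233 = (104*9 + 100) - 1*46233 = (936 + 100) - 46233 = 1036 - 46233 = -45197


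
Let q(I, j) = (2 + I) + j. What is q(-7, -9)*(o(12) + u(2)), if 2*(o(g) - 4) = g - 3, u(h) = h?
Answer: -147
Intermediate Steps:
q(I, j) = 2 + I + j
o(g) = 5/2 + g/2 (o(g) = 4 + (g - 3)/2 = 4 + (-3 + g)/2 = 4 + (-3/2 + g/2) = 5/2 + g/2)
q(-7, -9)*(o(12) + u(2)) = (2 - 7 - 9)*((5/2 + (½)*12) + 2) = -14*((5/2 + 6) + 2) = -14*(17/2 + 2) = -14*21/2 = -147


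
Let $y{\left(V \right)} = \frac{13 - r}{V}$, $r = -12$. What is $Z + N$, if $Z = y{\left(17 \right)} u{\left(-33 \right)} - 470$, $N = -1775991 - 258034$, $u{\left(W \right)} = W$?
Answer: $- \frac{34587240}{17} \approx -2.0345 \cdot 10^{6}$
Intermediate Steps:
$N = -2034025$ ($N = -1775991 - 258034 = -2034025$)
$y{\left(V \right)} = \frac{25}{V}$ ($y{\left(V \right)} = \frac{13 - -12}{V} = \frac{13 + 12}{V} = \frac{25}{V}$)
$Z = - \frac{8815}{17}$ ($Z = \frac{25}{17} \left(-33\right) - 470 = - \frac{825}{17} - 470 = - \frac{8815}{17} \approx -518.53$)
$Z + N = - \frac{8815}{17} - 2034025 = - \frac{34587240}{17}$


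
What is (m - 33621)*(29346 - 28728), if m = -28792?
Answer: -38571234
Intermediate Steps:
(m - 33621)*(29346 - 28728) = (-28792 - 33621)*(29346 - 28728) = -62413*618 = -38571234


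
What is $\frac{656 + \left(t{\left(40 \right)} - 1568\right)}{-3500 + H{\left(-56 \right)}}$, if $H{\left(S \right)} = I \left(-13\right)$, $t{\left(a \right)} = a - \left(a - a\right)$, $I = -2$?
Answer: $\frac{436}{1737} \approx 0.25101$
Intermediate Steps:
$t{\left(a \right)} = a$ ($t{\left(a \right)} = a - 0 = a + 0 = a$)
$H{\left(S \right)} = 26$ ($H{\left(S \right)} = \left(-2\right) \left(-13\right) = 26$)
$\frac{656 + \left(t{\left(40 \right)} - 1568\right)}{-3500 + H{\left(-56 \right)}} = \frac{656 + \left(40 - 1568\right)}{-3500 + 26} = \frac{656 - 1528}{-3474} = \left(-872\right) \left(- \frac{1}{3474}\right) = \frac{436}{1737}$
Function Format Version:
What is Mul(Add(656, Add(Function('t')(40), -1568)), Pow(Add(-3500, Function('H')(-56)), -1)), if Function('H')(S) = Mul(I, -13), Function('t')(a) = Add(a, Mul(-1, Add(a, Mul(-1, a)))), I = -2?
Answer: Rational(436, 1737) ≈ 0.25101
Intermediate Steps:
Function('t')(a) = a (Function('t')(a) = Add(a, Mul(-1, 0)) = Add(a, 0) = a)
Function('H')(S) = 26 (Function('H')(S) = Mul(-2, -13) = 26)
Mul(Add(656, Add(Function('t')(40), -1568)), Pow(Add(-3500, Function('H')(-56)), -1)) = Mul(Add(656, Add(40, -1568)), Pow(Add(-3500, 26), -1)) = Mul(Add(656, -1528), Pow(-3474, -1)) = Mul(-872, Rational(-1, 3474)) = Rational(436, 1737)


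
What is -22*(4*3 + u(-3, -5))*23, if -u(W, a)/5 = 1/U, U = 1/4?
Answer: 4048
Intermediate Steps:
U = ¼ ≈ 0.25000
u(W, a) = -20 (u(W, a) = -5/¼ = -5*4 = -20)
-22*(4*3 + u(-3, -5))*23 = -22*(4*3 - 20)*23 = -22*(12 - 20)*23 = -22*(-8)*23 = 176*23 = 4048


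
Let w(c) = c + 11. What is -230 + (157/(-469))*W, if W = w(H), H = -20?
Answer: -106457/469 ≈ -226.99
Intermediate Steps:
w(c) = 11 + c
W = -9 (W = 11 - 20 = -9)
-230 + (157/(-469))*W = -230 + (157/(-469))*(-9) = -230 + (157*(-1/469))*(-9) = -230 - 157/469*(-9) = -230 + 1413/469 = -106457/469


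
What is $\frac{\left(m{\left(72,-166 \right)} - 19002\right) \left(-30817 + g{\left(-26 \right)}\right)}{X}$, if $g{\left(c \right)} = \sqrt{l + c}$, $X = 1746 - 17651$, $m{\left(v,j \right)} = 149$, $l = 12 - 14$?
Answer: $- \frac{580992901}{15905} + \frac{37706 i \sqrt{7}}{15905} \approx -36529.0 + 6.2723 i$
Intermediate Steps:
$l = -2$
$X = -15905$
$g{\left(c \right)} = \sqrt{-2 + c}$
$\frac{\left(m{\left(72,-166 \right)} - 19002\right) \left(-30817 + g{\left(-26 \right)}\right)}{X} = \frac{\left(149 - 19002\right) \left(-30817 + \sqrt{-2 - 26}\right)}{-15905} = - 18853 \left(-30817 + \sqrt{-28}\right) \left(- \frac{1}{15905}\right) = - 18853 \left(-30817 + 2 i \sqrt{7}\right) \left(- \frac{1}{15905}\right) = \left(580992901 - 37706 i \sqrt{7}\right) \left(- \frac{1}{15905}\right) = - \frac{580992901}{15905} + \frac{37706 i \sqrt{7}}{15905}$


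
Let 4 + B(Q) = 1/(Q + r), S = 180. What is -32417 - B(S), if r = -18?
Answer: -5250907/162 ≈ -32413.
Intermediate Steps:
B(Q) = -4 + 1/(-18 + Q) (B(Q) = -4 + 1/(Q - 18) = -4 + 1/(-18 + Q))
-32417 - B(S) = -32417 - (73 - 4*180)/(-18 + 180) = -32417 - (73 - 720)/162 = -32417 - (-647)/162 = -32417 - 1*(-647/162) = -32417 + 647/162 = -5250907/162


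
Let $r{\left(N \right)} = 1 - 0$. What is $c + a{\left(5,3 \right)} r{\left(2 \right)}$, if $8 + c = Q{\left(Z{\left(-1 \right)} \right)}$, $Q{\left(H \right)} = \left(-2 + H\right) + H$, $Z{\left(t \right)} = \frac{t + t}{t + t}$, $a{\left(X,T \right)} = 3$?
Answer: $-5$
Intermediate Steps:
$r{\left(N \right)} = 1$ ($r{\left(N \right)} = 1 + 0 = 1$)
$Z{\left(t \right)} = 1$ ($Z{\left(t \right)} = \frac{2 t}{2 t} = 2 t \frac{1}{2 t} = 1$)
$Q{\left(H \right)} = -2 + 2 H$
$c = -8$ ($c = -8 + \left(-2 + 2 \cdot 1\right) = -8 + \left(-2 + 2\right) = -8 + 0 = -8$)
$c + a{\left(5,3 \right)} r{\left(2 \right)} = -8 + 3 \cdot 1 = -8 + 3 = -5$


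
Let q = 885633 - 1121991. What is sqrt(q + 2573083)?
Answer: 5*sqrt(93469) ≈ 1528.6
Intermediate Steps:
q = -236358
sqrt(q + 2573083) = sqrt(-236358 + 2573083) = sqrt(2336725) = 5*sqrt(93469)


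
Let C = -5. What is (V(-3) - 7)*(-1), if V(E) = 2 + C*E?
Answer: -10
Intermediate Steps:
V(E) = 2 - 5*E
(V(-3) - 7)*(-1) = ((2 - 5*(-3)) - 7)*(-1) = ((2 + 15) - 7)*(-1) = (17 - 7)*(-1) = 10*(-1) = -10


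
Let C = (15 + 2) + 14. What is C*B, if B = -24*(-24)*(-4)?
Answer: -71424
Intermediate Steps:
B = -2304 (B = 576*(-4) = -2304)
C = 31 (C = 17 + 14 = 31)
C*B = 31*(-2304) = -71424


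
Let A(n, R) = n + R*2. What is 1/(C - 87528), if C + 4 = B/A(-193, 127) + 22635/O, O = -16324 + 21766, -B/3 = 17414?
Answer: -110654/9780072671 ≈ -1.1314e-5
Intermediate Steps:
A(n, R) = n + 2*R
B = -52242 (B = -3*17414 = -52242)
O = 5442
C = -94749359/110654 (C = -4 + (-52242/(-193 + 2*127) + 22635/5442) = -4 + (-52242/(-193 + 254) + 22635*(1/5442)) = -4 + (-52242/61 + 7545/1814) = -4 - 94306743/110654 = -94749359/110654 ≈ -856.27)
1/(C - 87528) = 1/(-94749359/110654 - 87528) = 1/(-9780072671/110654) = -110654/9780072671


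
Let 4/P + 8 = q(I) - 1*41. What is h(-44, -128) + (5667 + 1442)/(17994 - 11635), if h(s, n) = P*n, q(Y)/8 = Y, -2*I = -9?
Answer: 3348225/82667 ≈ 40.503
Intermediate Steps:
I = 9/2 (I = -½*(-9) = 9/2 ≈ 4.5000)
q(Y) = 8*Y
P = -4/13 (P = 4/(-8 + (8*(9/2) - 1*41)) = 4/(-8 + (36 - 41)) = 4/(-8 - 5) = 4/(-13) = 4*(-1/13) = -4/13 ≈ -0.30769)
h(s, n) = -4*n/13
h(-44, -128) + (5667 + 1442)/(17994 - 11635) = -4/13*(-128) + (5667 + 1442)/(17994 - 11635) = 512/13 + 7109/6359 = 3348225/82667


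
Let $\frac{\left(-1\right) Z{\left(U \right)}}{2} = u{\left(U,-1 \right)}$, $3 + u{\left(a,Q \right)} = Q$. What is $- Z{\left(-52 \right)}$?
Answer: $-8$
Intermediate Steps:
$u{\left(a,Q \right)} = -3 + Q$
$Z{\left(U \right)} = 8$ ($Z{\left(U \right)} = - 2 \left(-3 - 1\right) = \left(-2\right) \left(-4\right) = 8$)
$- Z{\left(-52 \right)} = \left(-1\right) 8 = -8$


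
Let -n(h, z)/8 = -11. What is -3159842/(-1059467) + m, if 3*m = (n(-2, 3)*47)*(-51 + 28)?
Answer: -100775497250/3178401 ≈ -31706.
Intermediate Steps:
n(h, z) = 88 (n(h, z) = -8*(-11) = 88)
m = -95128/3 (m = ((88*47)*(-51 + 28))/3 = (4136*(-23))/3 = (⅓)*(-95128) = -95128/3 ≈ -31709.)
-3159842/(-1059467) + m = -3159842/(-1059467) - 95128/3 = -3159842*(-1/1059467) - 95128/3 = 3159842/1059467 - 95128/3 = -100775497250/3178401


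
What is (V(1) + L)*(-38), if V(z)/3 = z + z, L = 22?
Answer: -1064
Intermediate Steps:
V(z) = 6*z (V(z) = 3*(z + z) = 3*(2*z) = 6*z)
(V(1) + L)*(-38) = (6*1 + 22)*(-38) = (6 + 22)*(-38) = 28*(-38) = -1064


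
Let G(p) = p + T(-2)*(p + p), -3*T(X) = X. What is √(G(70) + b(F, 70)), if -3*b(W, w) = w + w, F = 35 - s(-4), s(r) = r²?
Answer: 5*√42/3 ≈ 10.801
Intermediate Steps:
T(X) = -X/3
G(p) = 7*p/3 (G(p) = p + (-⅓*(-2))*(p + p) = p + 2*(2*p)/3 = p + 4*p/3 = 7*p/3)
F = 19 (F = 35 - 1*(-4)² = 35 - 1*16 = 35 - 16 = 19)
b(W, w) = -2*w/3 (b(W, w) = -(w + w)/3 = -2*w/3)
√(G(70) + b(F, 70)) = √((7/3)*70 - ⅔*70) = √(490/3 - 140/3) = √(350/3) = 5*√42/3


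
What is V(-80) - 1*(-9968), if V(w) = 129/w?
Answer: 797311/80 ≈ 9966.4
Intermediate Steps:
V(-80) - 1*(-9968) = 129/(-80) - 1*(-9968) = 129*(-1/80) + 9968 = -129/80 + 9968 = 797311/80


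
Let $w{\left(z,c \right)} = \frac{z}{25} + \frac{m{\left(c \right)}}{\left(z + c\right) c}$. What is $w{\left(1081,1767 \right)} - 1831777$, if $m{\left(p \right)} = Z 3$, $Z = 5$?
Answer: $- \frac{76817052346243}{41936800} \approx -1.8317 \cdot 10^{6}$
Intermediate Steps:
$m{\left(p \right)} = 15$ ($m{\left(p \right)} = 5 \cdot 3 = 15$)
$w{\left(z,c \right)} = \frac{z}{25} + \frac{15}{c \left(c + z\right)}$ ($w{\left(z,c \right)} = \frac{z}{25} + \frac{15}{\left(z + c\right) c} = z \frac{1}{25} + \frac{15}{\left(c + z\right) c} = \frac{z}{25} + \frac{15}{c \left(c + z\right)}$)
$w{\left(1081,1767 \right)} - 1831777 = \frac{375 + 1767 \cdot 1081^{2} + 1081 \cdot 1767^{2}}{25 \cdot 1767 \left(1767 + 1081\right)} - 1831777 = \frac{1}{25} \cdot \frac{1}{1767} \cdot \frac{1}{2848} \left(375 + 1767 \cdot 1168561 + 1081 \cdot 3122289\right) - 1831777 = \frac{1}{25} \cdot \frac{1}{1767} \cdot \frac{1}{2848} \left(375 + 2064847287 + 3375194409\right) - 1831777 = \frac{1}{25} \cdot \frac{1}{1767} \cdot \frac{1}{2848} \cdot 5440042071 - 1831777 = \frac{1813347357}{41936800} - 1831777 = - \frac{76817052346243}{41936800}$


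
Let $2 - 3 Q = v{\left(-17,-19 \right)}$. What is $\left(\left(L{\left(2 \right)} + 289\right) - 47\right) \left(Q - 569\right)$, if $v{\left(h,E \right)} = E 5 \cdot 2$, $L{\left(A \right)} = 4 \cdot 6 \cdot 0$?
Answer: $-122210$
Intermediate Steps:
$L{\left(A \right)} = 0$ ($L{\left(A \right)} = 24 \cdot 0 = 0$)
$v{\left(h,E \right)} = 10 E$ ($v{\left(h,E \right)} = 5 E 2 = 10 E$)
$Q = 64$ ($Q = \frac{2}{3} - \frac{10 \left(-19\right)}{3} = \frac{2}{3} - - \frac{190}{3} = \frac{2}{3} + \frac{190}{3} = 64$)
$\left(\left(L{\left(2 \right)} + 289\right) - 47\right) \left(Q - 569\right) = \left(\left(0 + 289\right) - 47\right) \left(64 - 569\right) = \left(289 - 47\right) \left(-505\right) = 242 \left(-505\right) = -122210$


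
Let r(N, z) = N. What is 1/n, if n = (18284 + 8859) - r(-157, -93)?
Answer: 1/27300 ≈ 3.6630e-5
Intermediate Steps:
n = 27300 (n = (18284 + 8859) - 1*(-157) = 27143 + 157 = 27300)
1/n = 1/27300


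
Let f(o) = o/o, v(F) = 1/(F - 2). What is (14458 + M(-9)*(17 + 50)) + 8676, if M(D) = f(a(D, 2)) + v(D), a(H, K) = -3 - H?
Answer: 255144/11 ≈ 23195.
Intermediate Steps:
v(F) = 1/(-2 + F)
f(o) = 1
M(D) = 1 + 1/(-2 + D)
(14458 + M(-9)*(17 + 50)) + 8676 = (14458 + ((-1 - 9)/(-2 - 9))*(17 + 50)) + 8676 = (14458 + (-10/(-11))*67) + 8676 = (14458 - 1/11*(-10)*67) + 8676 = (14458 + (10/11)*67) + 8676 = (14458 + 670/11) + 8676 = 159708/11 + 8676 = 255144/11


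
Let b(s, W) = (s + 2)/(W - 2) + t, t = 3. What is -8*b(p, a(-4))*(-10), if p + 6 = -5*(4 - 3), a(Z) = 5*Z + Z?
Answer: 3480/13 ≈ 267.69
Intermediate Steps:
a(Z) = 6*Z
p = -11 (p = -6 - 5*(4 - 3) = -6 - 5*1 = -6 - 5 = -11)
b(s, W) = 3 + (2 + s)/(-2 + W) (b(s, W) = (s + 2)/(W - 2) + 3 = (2 + s)/(-2 + W) + 3 = 3 + (2 + s)/(-2 + W))
-8*b(p, a(-4))*(-10) = -8*(-4 - 11 + 3*(6*(-4)))/(-2 + 6*(-4))*(-10) = -8*(-4 - 11 + 3*(-24))/(-2 - 24)*(-10) = -8*(-4 - 11 - 72)/(-26)*(-10) = -(-4)*(-87)/13*(-10) = -8*87/26*(-10) = -348/13*(-10) = 3480/13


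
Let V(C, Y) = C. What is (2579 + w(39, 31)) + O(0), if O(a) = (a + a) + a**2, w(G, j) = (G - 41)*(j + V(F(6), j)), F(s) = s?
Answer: 2505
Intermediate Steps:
w(G, j) = (-41 + G)*(6 + j) (w(G, j) = (G - 41)*(j + 6) = (-41 + G)*(6 + j))
O(a) = a**2 + 2*a (O(a) = 2*a + a**2 = a**2 + 2*a)
(2579 + w(39, 31)) + O(0) = (2579 + (-246 - 41*31 + 6*39 + 39*31)) + 0*(2 + 0) = (2579 + (-246 - 1271 + 234 + 1209)) + 0*2 = (2579 - 74) + 0 = 2505 + 0 = 2505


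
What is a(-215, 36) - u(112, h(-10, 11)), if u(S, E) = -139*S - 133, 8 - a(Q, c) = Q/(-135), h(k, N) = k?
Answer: 424100/27 ≈ 15707.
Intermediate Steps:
a(Q, c) = 8 + Q/135 (a(Q, c) = 8 - Q/(-135) = 8 - Q*(-1)/135 = 8 - (-1)*Q/135 = 8 + Q/135)
u(S, E) = -133 - 139*S
a(-215, 36) - u(112, h(-10, 11)) = (8 + (1/135)*(-215)) - (-133 - 139*112) = (8 - 43/27) - (-133 - 15568) = 173/27 - 1*(-15701) = 173/27 + 15701 = 424100/27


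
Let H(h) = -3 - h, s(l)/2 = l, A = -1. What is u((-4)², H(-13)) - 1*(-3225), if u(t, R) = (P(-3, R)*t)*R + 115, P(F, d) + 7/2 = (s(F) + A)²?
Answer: 10620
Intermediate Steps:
s(l) = 2*l
P(F, d) = -7/2 + (-1 + 2*F)² (P(F, d) = -7/2 + (2*F - 1)² = -7/2 + (-1 + 2*F)²)
u(t, R) = 115 + 91*R*t/2 (u(t, R) = ((-7/2 + (-1 + 2*(-3))²)*t)*R + 115 = ((-7/2 + (-1 - 6)²)*t)*R + 115 = ((-7/2 + (-7)²)*t)*R + 115 = ((-7/2 + 49)*t)*R + 115 = (91*t/2)*R + 115 = 91*R*t/2 + 115 = 115 + 91*R*t/2)
u((-4)², H(-13)) - 1*(-3225) = (115 + (91/2)*(-3 - 1*(-13))*(-4)²) - 1*(-3225) = (115 + (91/2)*(-3 + 13)*16) + 3225 = (115 + (91/2)*10*16) + 3225 = (115 + 7280) + 3225 = 7395 + 3225 = 10620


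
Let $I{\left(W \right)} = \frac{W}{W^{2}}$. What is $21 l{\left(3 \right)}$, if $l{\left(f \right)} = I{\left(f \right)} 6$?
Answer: $42$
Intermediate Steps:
$I{\left(W \right)} = \frac{1}{W}$ ($I{\left(W \right)} = \frac{W}{W^{2}} = \frac{1}{W}$)
$l{\left(f \right)} = \frac{6}{f}$ ($l{\left(f \right)} = \frac{1}{f} 6 = \frac{6}{f}$)
$21 l{\left(3 \right)} = 21 \cdot \frac{6}{3} = 21 \cdot 6 \cdot \frac{1}{3} = 21 \cdot 2 = 42$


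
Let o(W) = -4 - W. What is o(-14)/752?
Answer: 5/376 ≈ 0.013298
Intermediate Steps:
o(-14)/752 = (-4 - 1*(-14))/752 = (-4 + 14)*(1/752) = 10*(1/752) = 5/376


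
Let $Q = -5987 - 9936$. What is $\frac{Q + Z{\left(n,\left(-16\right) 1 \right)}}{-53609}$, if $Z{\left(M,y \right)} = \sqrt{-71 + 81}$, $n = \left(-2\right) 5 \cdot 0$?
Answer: $\frac{15923}{53609} - \frac{\sqrt{10}}{53609} \approx 0.29696$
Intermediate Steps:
$Q = -15923$
$n = 0$ ($n = \left(-10\right) 0 = 0$)
$Z{\left(M,y \right)} = \sqrt{10}$
$\frac{Q + Z{\left(n,\left(-16\right) 1 \right)}}{-53609} = \frac{-15923 + \sqrt{10}}{-53609} = \left(-15923 + \sqrt{10}\right) \left(- \frac{1}{53609}\right) = \frac{15923}{53609} - \frac{\sqrt{10}}{53609}$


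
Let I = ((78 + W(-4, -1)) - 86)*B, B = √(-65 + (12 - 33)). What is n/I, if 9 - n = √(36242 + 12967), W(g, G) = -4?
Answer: I*√86*(9 - √49209)/1032 ≈ -1.9125*I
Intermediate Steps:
B = I*√86 (B = √(-65 - 21) = √(-86) = I*√86 ≈ 9.2736*I)
n = 9 - √49209 (n = 9 - √(36242 + 12967) = 9 - √49209 ≈ -212.83)
I = -12*I*√86 (I = ((78 - 4) - 86)*(I*√86) = (74 - 86)*(I*√86) = -12*I*√86 ≈ -111.28*I)
n/I = (9 - √49209)/((-12*I*√86)) = (9 - √49209)*(I*√86/1032) = I*√86*(9 - √49209)/1032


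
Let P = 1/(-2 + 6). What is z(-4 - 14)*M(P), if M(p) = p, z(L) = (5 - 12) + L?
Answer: -25/4 ≈ -6.2500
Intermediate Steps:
P = ¼ (P = 1/4 = ¼ ≈ 0.25000)
z(L) = -7 + L
z(-4 - 14)*M(P) = (-7 + (-4 - 14))*(¼) = (-7 - 18)*(¼) = -25*¼ = -25/4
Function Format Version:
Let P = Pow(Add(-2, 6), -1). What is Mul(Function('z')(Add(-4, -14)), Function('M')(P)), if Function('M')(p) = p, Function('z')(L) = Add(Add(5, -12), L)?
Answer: Rational(-25, 4) ≈ -6.2500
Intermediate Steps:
P = Rational(1, 4) (P = Pow(4, -1) = Rational(1, 4) ≈ 0.25000)
Function('z')(L) = Add(-7, L)
Mul(Function('z')(Add(-4, -14)), Function('M')(P)) = Mul(Add(-7, Add(-4, -14)), Rational(1, 4)) = Mul(Add(-7, -18), Rational(1, 4)) = Mul(-25, Rational(1, 4)) = Rational(-25, 4)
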